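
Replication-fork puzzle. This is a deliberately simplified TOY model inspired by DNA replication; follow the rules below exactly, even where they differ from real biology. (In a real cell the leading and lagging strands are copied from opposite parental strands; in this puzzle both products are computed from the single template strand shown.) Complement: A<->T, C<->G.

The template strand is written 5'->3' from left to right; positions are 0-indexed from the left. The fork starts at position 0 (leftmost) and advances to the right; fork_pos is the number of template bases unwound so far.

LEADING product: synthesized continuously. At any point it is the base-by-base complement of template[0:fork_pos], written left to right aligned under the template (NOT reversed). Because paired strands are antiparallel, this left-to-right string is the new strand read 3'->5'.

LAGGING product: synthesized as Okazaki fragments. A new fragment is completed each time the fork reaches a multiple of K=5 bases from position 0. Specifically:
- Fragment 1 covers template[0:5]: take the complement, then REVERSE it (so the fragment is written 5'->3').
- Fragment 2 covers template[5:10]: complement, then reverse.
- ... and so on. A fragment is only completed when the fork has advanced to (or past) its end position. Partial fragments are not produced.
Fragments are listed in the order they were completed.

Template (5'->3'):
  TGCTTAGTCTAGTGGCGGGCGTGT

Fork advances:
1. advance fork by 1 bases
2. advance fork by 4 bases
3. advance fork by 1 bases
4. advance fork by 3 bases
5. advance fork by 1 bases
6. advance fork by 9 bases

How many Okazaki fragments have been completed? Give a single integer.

Answer: 3

Derivation:
Step 1: advance 1 -> fork_pos = 0 + 1 = 1. Next multiple of 5 is 5 (not reached); still 0 fragment(s).
Step 2: advance 4 -> fork_pos = 1 + 4 = 5. Reached multiple(s) of 5: 5 -> fragment 1 completed (1 total).
Step 3: advance 1 -> fork_pos = 5 + 1 = 6. Next multiple of 5 is 10 (not reached); still 1 fragment(s).
Step 4: advance 3 -> fork_pos = 6 + 3 = 9. Next multiple of 5 is 10 (not reached); still 1 fragment(s).
Step 5: advance 1 -> fork_pos = 9 + 1 = 10. Reached multiple(s) of 5: 10 -> fragment 2 completed (2 total).
Step 6: advance 9 -> fork_pos = 10 + 9 = 19. Reached multiple(s) of 5: 15 -> fragment 3 completed (3 total).
Check: final fork_pos = 19; the multiples of 5 that are <= 19 are 5..15 -> 19 // 5 = 3 completed fragment(s).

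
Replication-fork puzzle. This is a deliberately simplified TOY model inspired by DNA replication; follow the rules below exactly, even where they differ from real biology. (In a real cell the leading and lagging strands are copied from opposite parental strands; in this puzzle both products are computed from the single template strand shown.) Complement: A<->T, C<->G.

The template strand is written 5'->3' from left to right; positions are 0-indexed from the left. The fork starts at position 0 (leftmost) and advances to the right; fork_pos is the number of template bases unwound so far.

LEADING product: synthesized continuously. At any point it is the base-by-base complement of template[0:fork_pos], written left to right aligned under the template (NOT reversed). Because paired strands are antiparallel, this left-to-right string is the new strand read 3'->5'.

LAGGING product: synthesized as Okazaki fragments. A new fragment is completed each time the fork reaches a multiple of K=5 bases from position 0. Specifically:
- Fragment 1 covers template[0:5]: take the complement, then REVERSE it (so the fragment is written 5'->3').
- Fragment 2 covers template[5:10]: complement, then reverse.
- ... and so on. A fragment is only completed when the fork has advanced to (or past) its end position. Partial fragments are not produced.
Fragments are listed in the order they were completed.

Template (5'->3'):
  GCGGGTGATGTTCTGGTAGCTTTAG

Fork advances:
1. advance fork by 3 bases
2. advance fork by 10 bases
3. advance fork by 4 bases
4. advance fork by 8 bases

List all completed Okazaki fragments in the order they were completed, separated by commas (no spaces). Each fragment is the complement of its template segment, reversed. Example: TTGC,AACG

Answer: CCCGC,CATCA,CAGAA,GCTAC,CTAAA

Derivation:
Step 1: advance 3 -> fork_pos = 0 + 3 = 3. Next multiple of 5 is 5 (not reached); still 0 fragment(s).
Step 2: advance 10 -> fork_pos = 3 + 10 = 13. Reached multiple(s) of 5: 5, 10 -> fragments 1-2 completed (2 total).
Step 3: advance 4 -> fork_pos = 13 + 4 = 17. Reached multiple(s) of 5: 15 -> fragment 3 completed (3 total).
Step 4: advance 8 -> fork_pos = 17 + 8 = 25. Reached multiple(s) of 5: 20, 25 -> fragments 4-5 completed (5 total).
Final fork_pos = 25, so 5 fragment(s) are complete. Build each: template segment -> complement -> reverse.
Fragment 1: template[0:5] = GCGGG -> complement CGCCC -> reversed CCCGC
Fragment 2: template[5:10] = TGATG -> complement ACTAC -> reversed CATCA
Fragment 3: template[10:15] = TTCTG -> complement AAGAC -> reversed CAGAA
Fragment 4: template[15:20] = GTAGC -> complement CATCG -> reversed GCTAC
Fragment 5: template[20:25] = TTTAG -> complement AAATC -> reversed CTAAA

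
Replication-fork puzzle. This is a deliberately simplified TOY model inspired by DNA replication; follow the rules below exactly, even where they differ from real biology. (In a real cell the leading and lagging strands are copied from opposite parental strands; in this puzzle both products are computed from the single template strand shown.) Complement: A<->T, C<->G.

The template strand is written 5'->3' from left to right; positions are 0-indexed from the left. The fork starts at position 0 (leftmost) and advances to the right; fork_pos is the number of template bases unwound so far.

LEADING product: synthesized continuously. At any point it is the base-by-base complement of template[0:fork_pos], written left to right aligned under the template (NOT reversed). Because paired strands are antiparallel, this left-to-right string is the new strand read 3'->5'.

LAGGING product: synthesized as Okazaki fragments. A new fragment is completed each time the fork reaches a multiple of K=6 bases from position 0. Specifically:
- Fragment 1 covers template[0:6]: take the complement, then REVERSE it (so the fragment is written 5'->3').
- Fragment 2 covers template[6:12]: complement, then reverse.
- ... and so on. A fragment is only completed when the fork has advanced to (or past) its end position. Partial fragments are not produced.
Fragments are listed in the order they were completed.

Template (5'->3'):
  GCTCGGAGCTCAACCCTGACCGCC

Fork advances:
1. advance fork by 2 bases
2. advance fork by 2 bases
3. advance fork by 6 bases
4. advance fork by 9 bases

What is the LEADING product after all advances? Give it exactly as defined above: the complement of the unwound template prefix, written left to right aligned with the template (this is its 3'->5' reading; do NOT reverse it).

Step 1: advance 2 -> fork_pos = 0 + 2 = 2.
Step 2: advance 2 -> fork_pos = 2 + 2 = 4.
Step 3: advance 6 -> fork_pos = 4 + 6 = 10.
Step 4: advance 9 -> fork_pos = 10 + 9 = 19.
Unwound prefix: template[0:19] = GCTCGGAGCTCAACCCTGA
Complement it base by base (A<->T, C<->G), keeping left-to-right order:
  [0:5] GCTCG -> CGAGC
  [5:10] GAGCT -> CTCGA
  [10:15] CAACC -> GTTGG
  [15:19] CTGA -> GACT
Concatenate: CGAGCCTCGAGTTGGGACT (length 19; written aligned with the template, i.e. 3'->5').

Answer: CGAGCCTCGAGTTGGGACT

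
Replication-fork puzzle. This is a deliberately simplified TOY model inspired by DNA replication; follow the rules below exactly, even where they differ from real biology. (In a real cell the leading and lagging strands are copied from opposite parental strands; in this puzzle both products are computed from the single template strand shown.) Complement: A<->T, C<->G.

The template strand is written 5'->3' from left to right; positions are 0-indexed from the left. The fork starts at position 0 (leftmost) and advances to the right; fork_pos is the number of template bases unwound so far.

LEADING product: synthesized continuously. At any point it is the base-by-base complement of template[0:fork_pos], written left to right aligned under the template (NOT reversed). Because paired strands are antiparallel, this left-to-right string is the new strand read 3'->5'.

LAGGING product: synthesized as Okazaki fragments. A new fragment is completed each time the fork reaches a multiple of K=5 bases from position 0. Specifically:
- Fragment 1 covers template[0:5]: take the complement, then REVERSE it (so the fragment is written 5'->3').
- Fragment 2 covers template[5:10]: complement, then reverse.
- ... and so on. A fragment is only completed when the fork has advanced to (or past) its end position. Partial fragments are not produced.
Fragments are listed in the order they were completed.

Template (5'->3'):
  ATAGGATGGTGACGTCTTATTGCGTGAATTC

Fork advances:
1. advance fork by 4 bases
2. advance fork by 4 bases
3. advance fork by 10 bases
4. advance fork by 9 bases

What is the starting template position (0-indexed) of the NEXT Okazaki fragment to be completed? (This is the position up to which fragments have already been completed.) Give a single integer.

Step 1: advance 4 -> fork_pos = 0 + 4 = 4. Next multiple of 5 is 5 (not reached); still 0 fragment(s).
Step 2: advance 4 -> fork_pos = 4 + 4 = 8. Reached multiple(s) of 5: 5 -> fragment 1 completed (1 total).
Step 3: advance 10 -> fork_pos = 8 + 10 = 18. Reached multiple(s) of 5: 10, 15 -> fragments 2-3 completed (3 total).
Step 4: advance 9 -> fork_pos = 18 + 9 = 27. Reached multiple(s) of 5: 20, 25 -> fragments 4-5 completed (5 total).
5 fragment(s) completed, covering template[0:25] (5 x 5 = 25). The next fragment, fragment 6, covers template[25:30], so it starts at position 25.

Answer: 25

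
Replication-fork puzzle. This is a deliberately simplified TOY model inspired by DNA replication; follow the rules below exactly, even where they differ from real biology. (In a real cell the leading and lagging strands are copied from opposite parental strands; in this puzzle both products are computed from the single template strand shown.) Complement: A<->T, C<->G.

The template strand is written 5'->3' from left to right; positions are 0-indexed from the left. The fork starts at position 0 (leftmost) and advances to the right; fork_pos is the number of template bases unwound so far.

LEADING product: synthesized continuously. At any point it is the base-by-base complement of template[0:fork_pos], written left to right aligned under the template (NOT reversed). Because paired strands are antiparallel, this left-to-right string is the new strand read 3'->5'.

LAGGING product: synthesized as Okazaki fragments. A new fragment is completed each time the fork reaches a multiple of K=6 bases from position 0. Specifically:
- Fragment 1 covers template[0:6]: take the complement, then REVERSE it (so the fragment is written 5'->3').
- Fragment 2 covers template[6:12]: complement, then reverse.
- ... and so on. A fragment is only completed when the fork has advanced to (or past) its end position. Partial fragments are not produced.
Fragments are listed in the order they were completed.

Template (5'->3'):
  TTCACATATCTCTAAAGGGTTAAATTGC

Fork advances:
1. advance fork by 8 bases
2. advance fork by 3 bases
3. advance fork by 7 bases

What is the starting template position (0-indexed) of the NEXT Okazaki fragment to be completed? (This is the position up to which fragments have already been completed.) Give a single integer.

Step 1: advance 8 -> fork_pos = 0 + 8 = 8. Reached multiple(s) of 6: 6 -> fragment 1 completed (1 total).
Step 2: advance 3 -> fork_pos = 8 + 3 = 11. Next multiple of 6 is 12 (not reached); still 1 fragment(s).
Step 3: advance 7 -> fork_pos = 11 + 7 = 18. Reached multiple(s) of 6: 12, 18 -> fragments 2-3 completed (3 total).
3 fragment(s) completed, covering template[0:18] (3 x 6 = 18). The next fragment, fragment 4, covers template[18:24], so it starts at position 18.

Answer: 18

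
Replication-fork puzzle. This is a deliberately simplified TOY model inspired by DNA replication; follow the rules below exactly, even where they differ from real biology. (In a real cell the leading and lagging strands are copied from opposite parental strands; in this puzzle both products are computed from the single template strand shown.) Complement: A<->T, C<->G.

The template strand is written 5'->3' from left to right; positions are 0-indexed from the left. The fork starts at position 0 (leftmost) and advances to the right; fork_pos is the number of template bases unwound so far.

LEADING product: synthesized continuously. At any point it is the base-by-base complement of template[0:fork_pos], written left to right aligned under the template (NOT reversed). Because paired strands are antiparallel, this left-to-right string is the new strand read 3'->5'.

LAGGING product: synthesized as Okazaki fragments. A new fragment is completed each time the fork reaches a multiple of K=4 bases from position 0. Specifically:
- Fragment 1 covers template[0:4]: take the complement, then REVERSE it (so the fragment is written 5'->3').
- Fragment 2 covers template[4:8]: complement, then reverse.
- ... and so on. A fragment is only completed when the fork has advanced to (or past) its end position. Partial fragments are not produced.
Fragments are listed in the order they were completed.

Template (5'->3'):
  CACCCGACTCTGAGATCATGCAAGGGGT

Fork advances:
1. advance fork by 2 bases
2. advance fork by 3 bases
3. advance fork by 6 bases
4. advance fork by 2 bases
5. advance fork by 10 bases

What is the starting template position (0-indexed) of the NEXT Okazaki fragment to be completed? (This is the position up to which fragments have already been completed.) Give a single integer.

Answer: 20

Derivation:
Step 1: advance 2 -> fork_pos = 0 + 2 = 2. Next multiple of 4 is 4 (not reached); still 0 fragment(s).
Step 2: advance 3 -> fork_pos = 2 + 3 = 5. Reached multiple(s) of 4: 4 -> fragment 1 completed (1 total).
Step 3: advance 6 -> fork_pos = 5 + 6 = 11. Reached multiple(s) of 4: 8 -> fragment 2 completed (2 total).
Step 4: advance 2 -> fork_pos = 11 + 2 = 13. Reached multiple(s) of 4: 12 -> fragment 3 completed (3 total).
Step 5: advance 10 -> fork_pos = 13 + 10 = 23. Reached multiple(s) of 4: 16, 20 -> fragments 4-5 completed (5 total).
5 fragment(s) completed, covering template[0:20] (5 x 4 = 20). The next fragment, fragment 6, covers template[20:24], so it starts at position 20.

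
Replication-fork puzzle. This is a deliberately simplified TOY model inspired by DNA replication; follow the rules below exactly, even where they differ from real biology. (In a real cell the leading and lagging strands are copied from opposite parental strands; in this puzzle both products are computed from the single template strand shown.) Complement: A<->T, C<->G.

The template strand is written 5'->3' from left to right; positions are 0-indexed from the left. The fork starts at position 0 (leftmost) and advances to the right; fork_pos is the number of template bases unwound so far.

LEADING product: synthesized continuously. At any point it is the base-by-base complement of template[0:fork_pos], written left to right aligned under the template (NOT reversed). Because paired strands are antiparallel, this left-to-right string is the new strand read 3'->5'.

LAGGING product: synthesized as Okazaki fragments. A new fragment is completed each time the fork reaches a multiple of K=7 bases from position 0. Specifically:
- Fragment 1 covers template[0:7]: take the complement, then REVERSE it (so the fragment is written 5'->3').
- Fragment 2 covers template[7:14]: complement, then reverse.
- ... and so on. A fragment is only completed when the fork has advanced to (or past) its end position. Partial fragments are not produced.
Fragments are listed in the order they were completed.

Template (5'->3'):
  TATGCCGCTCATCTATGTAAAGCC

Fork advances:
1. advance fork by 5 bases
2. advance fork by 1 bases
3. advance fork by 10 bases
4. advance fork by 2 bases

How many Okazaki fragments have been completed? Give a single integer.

Answer: 2

Derivation:
Step 1: advance 5 -> fork_pos = 0 + 5 = 5. Next multiple of 7 is 7 (not reached); still 0 fragment(s).
Step 2: advance 1 -> fork_pos = 5 + 1 = 6. Next multiple of 7 is 7 (not reached); still 0 fragment(s).
Step 3: advance 10 -> fork_pos = 6 + 10 = 16. Reached multiple(s) of 7: 7, 14 -> fragments 1-2 completed (2 total).
Step 4: advance 2 -> fork_pos = 16 + 2 = 18. Next multiple of 7 is 21 (not reached); still 2 fragment(s).
Check: final fork_pos = 18; the multiples of 7 that are <= 18 are 7..14 -> 18 // 7 = 2 completed fragment(s).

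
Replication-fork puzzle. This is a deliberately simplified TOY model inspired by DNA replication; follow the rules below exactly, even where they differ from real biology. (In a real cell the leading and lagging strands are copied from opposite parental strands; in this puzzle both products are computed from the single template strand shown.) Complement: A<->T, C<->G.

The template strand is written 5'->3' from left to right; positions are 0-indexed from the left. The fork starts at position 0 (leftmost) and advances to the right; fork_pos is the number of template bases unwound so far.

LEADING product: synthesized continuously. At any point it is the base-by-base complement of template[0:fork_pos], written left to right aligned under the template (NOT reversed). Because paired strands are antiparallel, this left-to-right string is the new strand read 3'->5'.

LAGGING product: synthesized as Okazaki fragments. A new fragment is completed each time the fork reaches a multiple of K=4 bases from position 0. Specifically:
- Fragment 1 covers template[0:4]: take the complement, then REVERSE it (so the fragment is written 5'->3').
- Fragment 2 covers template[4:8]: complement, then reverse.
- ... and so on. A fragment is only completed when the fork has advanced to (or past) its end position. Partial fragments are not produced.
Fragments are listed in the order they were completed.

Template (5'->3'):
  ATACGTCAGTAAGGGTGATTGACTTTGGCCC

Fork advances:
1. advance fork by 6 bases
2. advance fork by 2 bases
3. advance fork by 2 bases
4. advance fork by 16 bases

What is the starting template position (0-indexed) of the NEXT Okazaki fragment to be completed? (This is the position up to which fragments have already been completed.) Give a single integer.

Answer: 24

Derivation:
Step 1: advance 6 -> fork_pos = 0 + 6 = 6. Reached multiple(s) of 4: 4 -> fragment 1 completed (1 total).
Step 2: advance 2 -> fork_pos = 6 + 2 = 8. Reached multiple(s) of 4: 8 -> fragment 2 completed (2 total).
Step 3: advance 2 -> fork_pos = 8 + 2 = 10. Next multiple of 4 is 12 (not reached); still 2 fragment(s).
Step 4: advance 16 -> fork_pos = 10 + 16 = 26. Reached multiple(s) of 4: 12, 16, 20, 24 -> fragments 3-6 completed (6 total).
6 fragment(s) completed, covering template[0:24] (6 x 4 = 24). The next fragment, fragment 7, covers template[24:28], so it starts at position 24.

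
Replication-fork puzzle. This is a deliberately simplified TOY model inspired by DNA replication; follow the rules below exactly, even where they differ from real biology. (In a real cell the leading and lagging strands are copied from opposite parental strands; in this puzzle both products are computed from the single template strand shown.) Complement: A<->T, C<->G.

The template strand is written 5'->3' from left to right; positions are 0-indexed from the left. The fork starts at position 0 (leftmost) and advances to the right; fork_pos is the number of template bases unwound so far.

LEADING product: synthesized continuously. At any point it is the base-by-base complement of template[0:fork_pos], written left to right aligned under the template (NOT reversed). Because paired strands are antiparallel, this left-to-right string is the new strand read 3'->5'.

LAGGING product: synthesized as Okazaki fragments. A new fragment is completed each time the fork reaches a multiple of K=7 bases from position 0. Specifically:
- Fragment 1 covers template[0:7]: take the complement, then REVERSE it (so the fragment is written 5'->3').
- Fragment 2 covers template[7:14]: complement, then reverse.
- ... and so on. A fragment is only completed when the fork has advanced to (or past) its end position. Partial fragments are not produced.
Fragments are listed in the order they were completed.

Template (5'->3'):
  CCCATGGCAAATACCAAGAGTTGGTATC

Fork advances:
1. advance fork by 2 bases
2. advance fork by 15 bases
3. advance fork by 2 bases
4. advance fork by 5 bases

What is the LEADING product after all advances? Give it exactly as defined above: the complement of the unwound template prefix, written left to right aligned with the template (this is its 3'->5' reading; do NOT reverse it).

Answer: GGGTACCGTTTATGGTTCTCAACC

Derivation:
Step 1: advance 2 -> fork_pos = 0 + 2 = 2.
Step 2: advance 15 -> fork_pos = 2 + 15 = 17.
Step 3: advance 2 -> fork_pos = 17 + 2 = 19.
Step 4: advance 5 -> fork_pos = 19 + 5 = 24.
Unwound prefix: template[0:24] = CCCATGGCAAATACCAAGAGTTGG
Complement it base by base (A<->T, C<->G), keeping left-to-right order:
  [0:5] CCCAT -> GGGTA
  [5:10] GGCAA -> CCGTT
  [10:15] ATACC -> TATGG
  [15:20] AAGAG -> TTCTC
  [20:24] TTGG -> AACC
Concatenate: GGGTACCGTTTATGGTTCTCAACC (length 24; written aligned with the template, i.e. 3'->5').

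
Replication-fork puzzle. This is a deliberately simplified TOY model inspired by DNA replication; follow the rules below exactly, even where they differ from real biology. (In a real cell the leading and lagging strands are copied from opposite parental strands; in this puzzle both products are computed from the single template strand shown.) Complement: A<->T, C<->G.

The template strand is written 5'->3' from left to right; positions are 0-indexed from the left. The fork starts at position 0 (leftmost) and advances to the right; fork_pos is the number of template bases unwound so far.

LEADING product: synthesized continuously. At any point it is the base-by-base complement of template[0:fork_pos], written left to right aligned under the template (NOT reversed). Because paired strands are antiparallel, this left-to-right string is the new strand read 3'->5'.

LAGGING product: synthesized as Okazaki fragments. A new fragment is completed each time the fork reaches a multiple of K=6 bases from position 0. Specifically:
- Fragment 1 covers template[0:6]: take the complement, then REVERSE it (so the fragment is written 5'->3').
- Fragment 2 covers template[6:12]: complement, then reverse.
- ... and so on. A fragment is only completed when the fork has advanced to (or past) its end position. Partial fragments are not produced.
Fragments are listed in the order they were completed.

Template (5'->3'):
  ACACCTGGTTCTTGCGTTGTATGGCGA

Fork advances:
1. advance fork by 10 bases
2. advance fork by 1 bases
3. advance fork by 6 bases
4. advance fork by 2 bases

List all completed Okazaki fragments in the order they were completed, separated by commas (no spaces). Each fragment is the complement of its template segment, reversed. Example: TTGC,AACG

Answer: AGGTGT,AGAACC,AACGCA

Derivation:
Step 1: advance 10 -> fork_pos = 0 + 10 = 10. Reached multiple(s) of 6: 6 -> fragment 1 completed (1 total).
Step 2: advance 1 -> fork_pos = 10 + 1 = 11. Next multiple of 6 is 12 (not reached); still 1 fragment(s).
Step 3: advance 6 -> fork_pos = 11 + 6 = 17. Reached multiple(s) of 6: 12 -> fragment 2 completed (2 total).
Step 4: advance 2 -> fork_pos = 17 + 2 = 19. Reached multiple(s) of 6: 18 -> fragment 3 completed (3 total).
Final fork_pos = 19, so 3 fragment(s) are complete. Build each: template segment -> complement -> reverse.
Fragment 1: template[0:6] = ACACCT -> complement TGTGGA -> reversed AGGTGT
Fragment 2: template[6:12] = GGTTCT -> complement CCAAGA -> reversed AGAACC
Fragment 3: template[12:18] = TGCGTT -> complement ACGCAA -> reversed AACGCA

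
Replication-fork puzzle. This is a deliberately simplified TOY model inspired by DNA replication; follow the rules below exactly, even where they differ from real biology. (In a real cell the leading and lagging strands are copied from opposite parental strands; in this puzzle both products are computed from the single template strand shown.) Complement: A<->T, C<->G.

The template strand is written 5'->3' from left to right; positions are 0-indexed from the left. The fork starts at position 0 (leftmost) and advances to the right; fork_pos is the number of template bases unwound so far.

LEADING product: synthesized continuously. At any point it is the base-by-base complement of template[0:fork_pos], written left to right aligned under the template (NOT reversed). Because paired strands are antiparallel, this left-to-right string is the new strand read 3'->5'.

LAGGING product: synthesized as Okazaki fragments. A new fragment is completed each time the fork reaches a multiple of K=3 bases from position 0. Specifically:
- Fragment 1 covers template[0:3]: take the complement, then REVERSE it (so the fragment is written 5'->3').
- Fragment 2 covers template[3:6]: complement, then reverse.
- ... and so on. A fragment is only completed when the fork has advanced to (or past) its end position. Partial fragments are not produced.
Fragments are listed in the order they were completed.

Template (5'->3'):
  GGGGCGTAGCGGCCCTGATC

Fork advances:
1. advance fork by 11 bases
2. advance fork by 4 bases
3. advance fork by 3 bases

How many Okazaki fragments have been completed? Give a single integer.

Answer: 6

Derivation:
Step 1: advance 11 -> fork_pos = 0 + 11 = 11. Reached multiple(s) of 3: 3, 6, 9 -> fragments 1-3 completed (3 total).
Step 2: advance 4 -> fork_pos = 11 + 4 = 15. Reached multiple(s) of 3: 12, 15 -> fragments 4-5 completed (5 total).
Step 3: advance 3 -> fork_pos = 15 + 3 = 18. Reached multiple(s) of 3: 18 -> fragment 6 completed (6 total).
Check: final fork_pos = 18; the multiples of 3 that are <= 18 are 3..18 -> 18 // 3 = 6 completed fragment(s).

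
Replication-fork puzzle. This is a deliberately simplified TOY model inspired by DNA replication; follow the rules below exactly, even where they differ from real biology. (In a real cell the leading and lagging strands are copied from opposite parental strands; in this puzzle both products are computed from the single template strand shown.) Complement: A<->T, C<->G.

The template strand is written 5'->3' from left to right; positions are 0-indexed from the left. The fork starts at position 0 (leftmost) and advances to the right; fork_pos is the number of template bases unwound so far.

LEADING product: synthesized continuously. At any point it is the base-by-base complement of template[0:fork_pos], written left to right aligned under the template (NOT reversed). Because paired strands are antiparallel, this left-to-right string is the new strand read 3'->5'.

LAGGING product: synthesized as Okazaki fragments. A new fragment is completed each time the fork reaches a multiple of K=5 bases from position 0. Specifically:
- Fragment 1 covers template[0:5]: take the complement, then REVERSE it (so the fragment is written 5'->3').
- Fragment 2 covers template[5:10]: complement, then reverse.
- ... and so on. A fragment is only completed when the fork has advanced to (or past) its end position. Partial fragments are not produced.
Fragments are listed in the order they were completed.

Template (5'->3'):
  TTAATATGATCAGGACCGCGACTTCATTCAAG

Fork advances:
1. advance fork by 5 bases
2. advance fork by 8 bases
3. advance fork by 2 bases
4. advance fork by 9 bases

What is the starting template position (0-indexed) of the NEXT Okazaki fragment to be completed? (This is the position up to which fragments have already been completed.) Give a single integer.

Answer: 20

Derivation:
Step 1: advance 5 -> fork_pos = 0 + 5 = 5. Reached multiple(s) of 5: 5 -> fragment 1 completed (1 total).
Step 2: advance 8 -> fork_pos = 5 + 8 = 13. Reached multiple(s) of 5: 10 -> fragment 2 completed (2 total).
Step 3: advance 2 -> fork_pos = 13 + 2 = 15. Reached multiple(s) of 5: 15 -> fragment 3 completed (3 total).
Step 4: advance 9 -> fork_pos = 15 + 9 = 24. Reached multiple(s) of 5: 20 -> fragment 4 completed (4 total).
4 fragment(s) completed, covering template[0:20] (4 x 5 = 20). The next fragment, fragment 5, covers template[20:25], so it starts at position 20.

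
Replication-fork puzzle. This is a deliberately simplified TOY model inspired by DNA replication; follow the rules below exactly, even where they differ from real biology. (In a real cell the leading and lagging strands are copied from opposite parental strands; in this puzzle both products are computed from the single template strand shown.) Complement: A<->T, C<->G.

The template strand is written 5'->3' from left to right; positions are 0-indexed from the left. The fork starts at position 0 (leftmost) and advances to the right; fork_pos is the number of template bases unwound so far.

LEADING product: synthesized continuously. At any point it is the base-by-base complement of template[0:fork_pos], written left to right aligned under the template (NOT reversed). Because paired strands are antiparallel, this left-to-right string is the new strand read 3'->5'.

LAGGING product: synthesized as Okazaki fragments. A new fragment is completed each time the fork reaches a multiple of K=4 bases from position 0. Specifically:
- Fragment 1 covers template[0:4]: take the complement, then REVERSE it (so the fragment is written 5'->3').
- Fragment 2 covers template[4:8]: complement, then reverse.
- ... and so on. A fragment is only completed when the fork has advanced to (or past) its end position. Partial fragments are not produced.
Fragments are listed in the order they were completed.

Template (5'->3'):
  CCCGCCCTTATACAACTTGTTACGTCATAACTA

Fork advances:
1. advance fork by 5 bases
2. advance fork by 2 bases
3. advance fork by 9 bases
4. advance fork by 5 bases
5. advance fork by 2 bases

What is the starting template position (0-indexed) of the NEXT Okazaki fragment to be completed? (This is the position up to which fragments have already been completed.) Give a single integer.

Step 1: advance 5 -> fork_pos = 0 + 5 = 5. Reached multiple(s) of 4: 4 -> fragment 1 completed (1 total).
Step 2: advance 2 -> fork_pos = 5 + 2 = 7. Next multiple of 4 is 8 (not reached); still 1 fragment(s).
Step 3: advance 9 -> fork_pos = 7 + 9 = 16. Reached multiple(s) of 4: 8, 12, 16 -> fragments 2-4 completed (4 total).
Step 4: advance 5 -> fork_pos = 16 + 5 = 21. Reached multiple(s) of 4: 20 -> fragment 5 completed (5 total).
Step 5: advance 2 -> fork_pos = 21 + 2 = 23. Next multiple of 4 is 24 (not reached); still 5 fragment(s).
5 fragment(s) completed, covering template[0:20] (5 x 4 = 20). The next fragment, fragment 6, covers template[20:24], so it starts at position 20.

Answer: 20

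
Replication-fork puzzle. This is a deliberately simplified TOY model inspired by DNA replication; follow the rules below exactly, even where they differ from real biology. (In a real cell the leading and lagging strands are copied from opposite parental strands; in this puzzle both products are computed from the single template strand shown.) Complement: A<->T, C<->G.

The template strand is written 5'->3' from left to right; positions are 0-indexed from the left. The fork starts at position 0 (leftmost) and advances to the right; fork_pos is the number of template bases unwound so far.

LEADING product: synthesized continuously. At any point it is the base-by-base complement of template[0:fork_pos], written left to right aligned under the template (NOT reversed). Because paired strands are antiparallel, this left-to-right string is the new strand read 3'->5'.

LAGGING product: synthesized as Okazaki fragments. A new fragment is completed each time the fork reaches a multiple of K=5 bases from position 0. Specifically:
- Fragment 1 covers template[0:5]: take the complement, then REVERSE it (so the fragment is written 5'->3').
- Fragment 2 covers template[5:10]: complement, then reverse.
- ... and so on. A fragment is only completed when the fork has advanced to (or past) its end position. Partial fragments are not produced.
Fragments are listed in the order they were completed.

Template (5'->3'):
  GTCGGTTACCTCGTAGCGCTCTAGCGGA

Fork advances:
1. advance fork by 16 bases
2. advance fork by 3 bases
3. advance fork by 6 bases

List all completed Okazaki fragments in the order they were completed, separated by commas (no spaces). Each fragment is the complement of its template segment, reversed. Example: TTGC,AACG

Answer: CCGAC,GGTAA,TACGA,AGCGC,GCTAG

Derivation:
Step 1: advance 16 -> fork_pos = 0 + 16 = 16. Reached multiple(s) of 5: 5, 10, 15 -> fragments 1-3 completed (3 total).
Step 2: advance 3 -> fork_pos = 16 + 3 = 19. Next multiple of 5 is 20 (not reached); still 3 fragment(s).
Step 3: advance 6 -> fork_pos = 19 + 6 = 25. Reached multiple(s) of 5: 20, 25 -> fragments 4-5 completed (5 total).
Final fork_pos = 25, so 5 fragment(s) are complete. Build each: template segment -> complement -> reverse.
Fragment 1: template[0:5] = GTCGG -> complement CAGCC -> reversed CCGAC
Fragment 2: template[5:10] = TTACC -> complement AATGG -> reversed GGTAA
Fragment 3: template[10:15] = TCGTA -> complement AGCAT -> reversed TACGA
Fragment 4: template[15:20] = GCGCT -> complement CGCGA -> reversed AGCGC
Fragment 5: template[20:25] = CTAGC -> complement GATCG -> reversed GCTAG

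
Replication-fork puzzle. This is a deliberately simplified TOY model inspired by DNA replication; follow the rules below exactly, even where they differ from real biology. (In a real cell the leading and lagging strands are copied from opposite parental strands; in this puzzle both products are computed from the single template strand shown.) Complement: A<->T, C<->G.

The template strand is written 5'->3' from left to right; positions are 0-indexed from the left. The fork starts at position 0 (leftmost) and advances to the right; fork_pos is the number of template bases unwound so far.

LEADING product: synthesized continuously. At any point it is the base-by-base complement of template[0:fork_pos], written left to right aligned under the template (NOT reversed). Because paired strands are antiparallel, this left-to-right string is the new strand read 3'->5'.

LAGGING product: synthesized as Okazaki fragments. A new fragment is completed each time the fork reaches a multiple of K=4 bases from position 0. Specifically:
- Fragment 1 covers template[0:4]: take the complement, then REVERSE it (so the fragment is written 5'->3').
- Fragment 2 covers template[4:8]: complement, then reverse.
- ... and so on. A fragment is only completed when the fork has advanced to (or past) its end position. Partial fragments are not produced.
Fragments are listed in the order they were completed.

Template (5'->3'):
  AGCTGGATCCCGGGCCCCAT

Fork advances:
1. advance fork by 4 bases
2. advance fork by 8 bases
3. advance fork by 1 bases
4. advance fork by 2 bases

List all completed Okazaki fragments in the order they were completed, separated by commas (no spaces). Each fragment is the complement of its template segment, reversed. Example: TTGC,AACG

Answer: AGCT,ATCC,CGGG

Derivation:
Step 1: advance 4 -> fork_pos = 0 + 4 = 4. Reached multiple(s) of 4: 4 -> fragment 1 completed (1 total).
Step 2: advance 8 -> fork_pos = 4 + 8 = 12. Reached multiple(s) of 4: 8, 12 -> fragments 2-3 completed (3 total).
Step 3: advance 1 -> fork_pos = 12 + 1 = 13. Next multiple of 4 is 16 (not reached); still 3 fragment(s).
Step 4: advance 2 -> fork_pos = 13 + 2 = 15. Next multiple of 4 is 16 (not reached); still 3 fragment(s).
Final fork_pos = 15, so 3 fragment(s) are complete. Build each: template segment -> complement -> reverse.
Fragment 1: template[0:4] = AGCT -> complement TCGA -> reversed AGCT
Fragment 2: template[4:8] = GGAT -> complement CCTA -> reversed ATCC
Fragment 3: template[8:12] = CCCG -> complement GGGC -> reversed CGGG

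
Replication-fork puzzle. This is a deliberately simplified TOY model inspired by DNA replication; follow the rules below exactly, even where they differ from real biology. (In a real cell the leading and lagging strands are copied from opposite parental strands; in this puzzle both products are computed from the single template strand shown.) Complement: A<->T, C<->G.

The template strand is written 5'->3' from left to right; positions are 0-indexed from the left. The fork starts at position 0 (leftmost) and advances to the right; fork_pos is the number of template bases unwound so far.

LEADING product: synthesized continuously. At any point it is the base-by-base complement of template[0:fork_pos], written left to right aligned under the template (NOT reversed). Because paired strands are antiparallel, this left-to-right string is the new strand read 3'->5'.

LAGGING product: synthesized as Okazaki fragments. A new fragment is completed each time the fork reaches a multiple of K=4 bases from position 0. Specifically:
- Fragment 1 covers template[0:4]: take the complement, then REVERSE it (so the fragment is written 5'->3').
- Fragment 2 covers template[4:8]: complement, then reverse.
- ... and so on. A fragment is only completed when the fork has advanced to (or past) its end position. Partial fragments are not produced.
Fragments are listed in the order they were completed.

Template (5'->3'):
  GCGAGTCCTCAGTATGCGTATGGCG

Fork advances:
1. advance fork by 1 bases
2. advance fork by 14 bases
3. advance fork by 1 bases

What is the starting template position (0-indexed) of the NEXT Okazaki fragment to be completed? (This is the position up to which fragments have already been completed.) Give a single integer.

Step 1: advance 1 -> fork_pos = 0 + 1 = 1. Next multiple of 4 is 4 (not reached); still 0 fragment(s).
Step 2: advance 14 -> fork_pos = 1 + 14 = 15. Reached multiple(s) of 4: 4, 8, 12 -> fragments 1-3 completed (3 total).
Step 3: advance 1 -> fork_pos = 15 + 1 = 16. Reached multiple(s) of 4: 16 -> fragment 4 completed (4 total).
4 fragment(s) completed, covering template[0:16] (4 x 4 = 16). The next fragment, fragment 5, covers template[16:20], so it starts at position 16.

Answer: 16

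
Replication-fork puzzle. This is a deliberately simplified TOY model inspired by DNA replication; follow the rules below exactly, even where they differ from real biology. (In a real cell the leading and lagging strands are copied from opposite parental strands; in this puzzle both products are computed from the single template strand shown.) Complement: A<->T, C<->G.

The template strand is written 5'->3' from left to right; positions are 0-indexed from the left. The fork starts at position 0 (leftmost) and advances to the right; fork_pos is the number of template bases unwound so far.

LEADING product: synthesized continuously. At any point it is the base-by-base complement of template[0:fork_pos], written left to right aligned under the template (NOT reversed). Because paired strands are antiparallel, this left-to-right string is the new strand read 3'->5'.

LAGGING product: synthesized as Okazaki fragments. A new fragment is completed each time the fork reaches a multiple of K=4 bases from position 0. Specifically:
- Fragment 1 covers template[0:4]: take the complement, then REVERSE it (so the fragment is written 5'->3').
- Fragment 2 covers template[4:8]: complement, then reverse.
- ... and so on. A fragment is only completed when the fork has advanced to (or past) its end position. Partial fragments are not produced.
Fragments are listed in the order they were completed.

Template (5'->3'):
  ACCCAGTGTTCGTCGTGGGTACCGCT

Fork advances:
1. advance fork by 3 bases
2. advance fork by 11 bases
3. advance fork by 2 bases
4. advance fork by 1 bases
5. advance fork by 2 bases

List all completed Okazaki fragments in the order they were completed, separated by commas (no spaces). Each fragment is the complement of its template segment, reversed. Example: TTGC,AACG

Answer: GGGT,CACT,CGAA,ACGA

Derivation:
Step 1: advance 3 -> fork_pos = 0 + 3 = 3. Next multiple of 4 is 4 (not reached); still 0 fragment(s).
Step 2: advance 11 -> fork_pos = 3 + 11 = 14. Reached multiple(s) of 4: 4, 8, 12 -> fragments 1-3 completed (3 total).
Step 3: advance 2 -> fork_pos = 14 + 2 = 16. Reached multiple(s) of 4: 16 -> fragment 4 completed (4 total).
Step 4: advance 1 -> fork_pos = 16 + 1 = 17. Next multiple of 4 is 20 (not reached); still 4 fragment(s).
Step 5: advance 2 -> fork_pos = 17 + 2 = 19. Next multiple of 4 is 20 (not reached); still 4 fragment(s).
Final fork_pos = 19, so 4 fragment(s) are complete. Build each: template segment -> complement -> reverse.
Fragment 1: template[0:4] = ACCC -> complement TGGG -> reversed GGGT
Fragment 2: template[4:8] = AGTG -> complement TCAC -> reversed CACT
Fragment 3: template[8:12] = TTCG -> complement AAGC -> reversed CGAA
Fragment 4: template[12:16] = TCGT -> complement AGCA -> reversed ACGA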